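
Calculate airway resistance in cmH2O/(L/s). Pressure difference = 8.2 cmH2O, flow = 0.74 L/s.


R = dP / flow
R = 8.2 / 0.74
R = 11.08 cmH2O/(L/s)


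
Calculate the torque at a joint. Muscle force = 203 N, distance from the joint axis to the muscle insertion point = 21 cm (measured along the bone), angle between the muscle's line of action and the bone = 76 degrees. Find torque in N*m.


Torque = F * d * sin(theta)   (moment arm = d*sin(theta))
d = 21 cm = 0.21 m
Torque = 203 * 0.21 * sin(76)
Torque = 41.36 N*m


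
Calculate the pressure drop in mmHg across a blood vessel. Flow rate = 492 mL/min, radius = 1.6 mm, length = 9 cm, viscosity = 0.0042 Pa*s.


dP = 8*mu*L*Q / (pi*r^4)
Q = 492 mL/min = 8.2e-06 m^3/s
dP = 1204.39 Pa = 1204.39 / 133.322 mmHg = 9.034 mmHg


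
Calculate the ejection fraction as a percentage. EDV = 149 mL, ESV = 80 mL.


SV = EDV - ESV = 149 - 80 = 69 mL
EF = SV/EDV * 100 = 69/149 * 100
EF = 46.31%


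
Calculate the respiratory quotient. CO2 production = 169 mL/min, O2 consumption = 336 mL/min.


RQ = VCO2 / VO2
RQ = 169 / 336
RQ = 0.503


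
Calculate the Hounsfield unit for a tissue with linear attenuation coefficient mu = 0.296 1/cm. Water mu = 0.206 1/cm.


HU = ((mu_tissue - mu_water) / mu_water) * 1000
HU = ((0.296 - 0.206) / 0.206) * 1000
HU = 436.9


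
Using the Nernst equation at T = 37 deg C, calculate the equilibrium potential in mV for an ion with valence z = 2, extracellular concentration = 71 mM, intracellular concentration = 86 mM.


E = (RT/(zF)) * ln(C_out/C_in)
T = 37 + 273.15 = 310.15 K
E = (8.314 * 310.15 / (2 * 96485)) * ln(71/86)
E = -2.561 mV


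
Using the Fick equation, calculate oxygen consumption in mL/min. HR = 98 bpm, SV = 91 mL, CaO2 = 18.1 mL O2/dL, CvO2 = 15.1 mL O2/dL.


CO = HR*SV = 98*91/1000 = 8.918 L/min
a-v O2 diff = 18.1 - 15.1 = 3 mL/dL
VO2 = CO * (CaO2-CvO2) * 10 dL/L
VO2 = 8.918 * 3 * 10
VO2 = 267.5 mL/min


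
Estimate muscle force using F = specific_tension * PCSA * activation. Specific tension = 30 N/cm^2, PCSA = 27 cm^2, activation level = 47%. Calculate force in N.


F = sigma * PCSA * activation
F = 30 * 27 * 0.47
F = 380.7 N


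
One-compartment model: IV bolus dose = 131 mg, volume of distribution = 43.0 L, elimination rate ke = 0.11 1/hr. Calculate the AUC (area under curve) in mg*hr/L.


C0 = Dose/Vd = 131/43.0 = 3.04651 mg/L
AUC = C0/ke = 3.04651/0.11
AUC = 27.7 mg*hr/L


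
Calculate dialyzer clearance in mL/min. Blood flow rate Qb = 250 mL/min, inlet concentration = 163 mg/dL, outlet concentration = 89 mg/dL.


K = Qb * (Cb_in - Cb_out) / Cb_in
K = 250 * (163 - 89) / 163
K = 113.5 mL/min


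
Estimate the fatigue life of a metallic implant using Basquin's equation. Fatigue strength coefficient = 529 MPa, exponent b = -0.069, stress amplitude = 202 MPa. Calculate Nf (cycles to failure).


sigma_a = sigma_f' * (2Nf)^b
2Nf = (sigma_a/sigma_f')^(1/b)
2Nf = (202/529)^(1/-0.069)
2Nf = 1146786.7
Nf = 5.734e+05


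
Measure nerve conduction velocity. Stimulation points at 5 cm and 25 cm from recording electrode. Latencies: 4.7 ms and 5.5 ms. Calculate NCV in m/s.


Distance = (25 - 5) / 100 = 0.2 m
dt = (5.5 - 4.7) / 1000 = 8.0000e-04 s
NCV = dist / dt = 250 m/s


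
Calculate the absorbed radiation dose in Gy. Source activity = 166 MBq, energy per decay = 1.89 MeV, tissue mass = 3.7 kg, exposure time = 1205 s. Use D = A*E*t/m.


A = 166 MBq = 1.6600e+08 Bq
E = 1.89 MeV = 3.02778e-13 J
D = A*E*t/m = 1.6600e+08*3.02778e-13*1205/3.7
D = 0.01637 Gy


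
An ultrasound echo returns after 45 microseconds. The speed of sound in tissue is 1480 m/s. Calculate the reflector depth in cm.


depth = c * t / 2
t = 45 us = 4.5000e-05 s
depth = 1480 * 4.5000e-05 / 2
depth = 0.0333 m = 3.33 cm


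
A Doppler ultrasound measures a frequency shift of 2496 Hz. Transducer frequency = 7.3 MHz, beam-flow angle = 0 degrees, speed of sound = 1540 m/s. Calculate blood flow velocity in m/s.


v = fd * c / (2 * f0 * cos(theta))
v = 2496 * 1540 / (2 * 7.3000e+06 * cos(0))
v = 0.2633 m/s


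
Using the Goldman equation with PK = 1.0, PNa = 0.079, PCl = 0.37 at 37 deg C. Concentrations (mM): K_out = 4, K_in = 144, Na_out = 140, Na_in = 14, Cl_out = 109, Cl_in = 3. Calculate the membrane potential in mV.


Vm = (RT/F)*ln((PK*Ko + PNa*Nao + PCl*Cli)/(PK*Ki + PNa*Nai + PCl*Clo))
Numer = 16.17, Denom = 185.436
Vm = -65.2 mV


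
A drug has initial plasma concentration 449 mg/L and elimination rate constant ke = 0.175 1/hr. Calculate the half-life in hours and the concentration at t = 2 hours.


t_half = ln(2) / ke = 0.693147 / 0.175 = 3.961 hr
C(t) = C0 * exp(-ke*t) = 449 * exp(-0.175*2)
C(2) = 316.4 mg/L


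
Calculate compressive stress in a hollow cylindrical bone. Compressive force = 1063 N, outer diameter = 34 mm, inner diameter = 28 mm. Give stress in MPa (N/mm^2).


A = pi*(r_o^2 - r_i^2)
r_o = 17 mm, r_i = 14 mm
A = 292.168 mm^2
sigma = F/A = 1063 / 292.168
sigma = 3.638 MPa


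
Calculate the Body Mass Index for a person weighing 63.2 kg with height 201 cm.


BMI = weight / height^2
height = 201 cm = 2.01 m
BMI = 63.2 / 2.01^2
BMI = 15.64 kg/m^2


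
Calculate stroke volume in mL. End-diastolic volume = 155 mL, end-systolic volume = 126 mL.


SV = EDV - ESV
SV = 155 - 126
SV = 29 mL


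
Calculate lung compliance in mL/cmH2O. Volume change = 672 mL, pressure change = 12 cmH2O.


C = dV / dP
C = 672 / 12
C = 56 mL/cmH2O


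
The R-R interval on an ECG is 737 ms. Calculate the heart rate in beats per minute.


HR = 60 / RR_interval(s)
RR = 737 ms = 0.737 s
HR = 60 / 0.737 = 81.41 bpm


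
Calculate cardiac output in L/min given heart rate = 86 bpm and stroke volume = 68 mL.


CO = HR * SV
CO = 86 * 68 / 1000
CO = 5.848 L/min


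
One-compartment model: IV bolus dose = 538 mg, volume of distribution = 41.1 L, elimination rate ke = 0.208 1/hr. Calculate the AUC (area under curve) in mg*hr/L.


C0 = Dose/Vd = 538/41.1 = 13.09 mg/L
AUC = C0/ke = 13.09/0.208
AUC = 62.93 mg*hr/L


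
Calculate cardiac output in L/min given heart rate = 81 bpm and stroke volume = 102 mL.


CO = HR * SV
CO = 81 * 102 / 1000
CO = 8.262 L/min


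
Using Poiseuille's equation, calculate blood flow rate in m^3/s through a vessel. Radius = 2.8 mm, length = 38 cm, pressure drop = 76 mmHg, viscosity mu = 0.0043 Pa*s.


Q = pi*r^4*dP / (8*mu*L)
r = 0.0028 m, L = 0.38 m
dP = 76 mmHg = 10132.472 Pa
Q = 1.4968e-04 m^3/s


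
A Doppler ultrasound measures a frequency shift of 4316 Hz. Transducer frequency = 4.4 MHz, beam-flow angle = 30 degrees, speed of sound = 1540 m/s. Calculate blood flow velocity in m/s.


v = fd * c / (2 * f0 * cos(theta))
v = 4316 * 1540 / (2 * 4.4000e+06 * cos(30))
v = 0.8721 m/s


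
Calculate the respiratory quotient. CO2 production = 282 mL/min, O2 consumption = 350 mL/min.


RQ = VCO2 / VO2
RQ = 282 / 350
RQ = 0.8057


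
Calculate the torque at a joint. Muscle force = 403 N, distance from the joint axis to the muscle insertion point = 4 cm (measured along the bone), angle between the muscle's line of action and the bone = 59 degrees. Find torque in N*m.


Torque = F * d * sin(theta)   (moment arm = d*sin(theta))
d = 4 cm = 0.04 m
Torque = 403 * 0.04 * sin(59)
Torque = 13.82 N*m


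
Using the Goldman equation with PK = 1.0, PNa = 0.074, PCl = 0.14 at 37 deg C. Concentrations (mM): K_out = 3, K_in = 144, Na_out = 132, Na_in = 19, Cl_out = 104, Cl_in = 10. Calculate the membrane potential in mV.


Vm = (RT/F)*ln((PK*Ko + PNa*Nao + PCl*Cli)/(PK*Ki + PNa*Nai + PCl*Clo))
Numer = 14.168, Denom = 159.966
Vm = -64.78 mV


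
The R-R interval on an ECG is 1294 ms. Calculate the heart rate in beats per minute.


HR = 60 / RR_interval(s)
RR = 1294 ms = 1.294 s
HR = 60 / 1.294 = 46.37 bpm


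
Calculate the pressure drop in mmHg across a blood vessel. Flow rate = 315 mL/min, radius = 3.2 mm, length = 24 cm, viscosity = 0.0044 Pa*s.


dP = 8*mu*L*Q / (pi*r^4)
Q = 315 mL/min = 5.25e-06 m^3/s
dP = 134.637 Pa = 134.637 / 133.322 mmHg = 1.01 mmHg


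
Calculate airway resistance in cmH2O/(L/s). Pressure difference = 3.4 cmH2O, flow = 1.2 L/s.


R = dP / flow
R = 3.4 / 1.2
R = 2.833 cmH2O/(L/s)


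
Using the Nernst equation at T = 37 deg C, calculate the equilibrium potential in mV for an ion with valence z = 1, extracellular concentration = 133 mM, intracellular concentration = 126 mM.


E = (RT/(zF)) * ln(C_out/C_in)
T = 37 + 273.15 = 310.15 K
E = (8.314 * 310.15 / (1 * 96485)) * ln(133/126)
E = 1.445 mV


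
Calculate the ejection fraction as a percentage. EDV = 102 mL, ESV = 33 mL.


SV = EDV - ESV = 102 - 33 = 69 mL
EF = SV/EDV * 100 = 69/102 * 100
EF = 67.65%


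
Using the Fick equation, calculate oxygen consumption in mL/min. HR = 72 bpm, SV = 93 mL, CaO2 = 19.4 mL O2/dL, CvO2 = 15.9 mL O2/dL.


CO = HR*SV = 72*93/1000 = 6.696 L/min
a-v O2 diff = 19.4 - 15.9 = 3.5 mL/dL
VO2 = CO * (CaO2-CvO2) * 10 dL/L
VO2 = 6.696 * 3.5 * 10
VO2 = 234.4 mL/min


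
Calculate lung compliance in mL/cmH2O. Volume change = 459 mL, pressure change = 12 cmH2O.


C = dV / dP
C = 459 / 12
C = 38.25 mL/cmH2O


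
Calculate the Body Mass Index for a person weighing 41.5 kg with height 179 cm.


BMI = weight / height^2
height = 179 cm = 1.79 m
BMI = 41.5 / 1.79^2
BMI = 12.95 kg/m^2


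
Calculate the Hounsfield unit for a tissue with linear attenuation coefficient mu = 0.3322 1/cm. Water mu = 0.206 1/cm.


HU = ((mu_tissue - mu_water) / mu_water) * 1000
HU = ((0.3322 - 0.206) / 0.206) * 1000
HU = 612.6


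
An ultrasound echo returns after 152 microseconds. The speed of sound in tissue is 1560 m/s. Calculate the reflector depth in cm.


depth = c * t / 2
t = 152 us = 1.5200e-04 s
depth = 1560 * 1.5200e-04 / 2
depth = 0.11856 m = 11.856 cm


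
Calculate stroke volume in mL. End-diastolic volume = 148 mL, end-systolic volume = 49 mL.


SV = EDV - ESV
SV = 148 - 49
SV = 99 mL


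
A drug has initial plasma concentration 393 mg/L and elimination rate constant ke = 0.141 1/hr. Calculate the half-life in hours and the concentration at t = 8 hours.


t_half = ln(2) / ke = 0.693147 / 0.141 = 4.916 hr
C(t) = C0 * exp(-ke*t) = 393 * exp(-0.141*8)
C(8) = 127.2 mg/L


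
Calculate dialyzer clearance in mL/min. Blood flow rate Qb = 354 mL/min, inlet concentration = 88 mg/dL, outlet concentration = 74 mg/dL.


K = Qb * (Cb_in - Cb_out) / Cb_in
K = 354 * (88 - 74) / 88
K = 56.32 mL/min


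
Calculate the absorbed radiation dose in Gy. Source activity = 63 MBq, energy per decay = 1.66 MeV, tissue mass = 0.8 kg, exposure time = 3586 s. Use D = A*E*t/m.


A = 63 MBq = 6.3000e+07 Bq
E = 1.66 MeV = 2.65932e-13 J
D = A*E*t/m = 6.3000e+07*2.65932e-13*3586/0.8
D = 0.0751 Gy


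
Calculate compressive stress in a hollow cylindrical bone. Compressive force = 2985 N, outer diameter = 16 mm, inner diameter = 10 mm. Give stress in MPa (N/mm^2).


A = pi*(r_o^2 - r_i^2)
r_o = 8 mm, r_i = 5 mm
A = 122.522 mm^2
sigma = F/A = 2985 / 122.522
sigma = 24.36 MPa


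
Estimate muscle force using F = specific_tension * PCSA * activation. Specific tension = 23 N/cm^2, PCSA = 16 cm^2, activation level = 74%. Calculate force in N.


F = sigma * PCSA * activation
F = 23 * 16 * 0.74
F = 272.3 N


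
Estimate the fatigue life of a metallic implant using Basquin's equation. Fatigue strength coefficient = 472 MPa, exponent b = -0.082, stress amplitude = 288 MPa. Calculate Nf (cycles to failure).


sigma_a = sigma_f' * (2Nf)^b
2Nf = (sigma_a/sigma_f')^(1/b)
2Nf = (288/472)^(1/-0.082)
2Nf = 413.4828
Nf = 206.7


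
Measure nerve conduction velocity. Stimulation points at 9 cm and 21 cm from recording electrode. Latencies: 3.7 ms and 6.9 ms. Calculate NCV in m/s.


Distance = (21 - 9) / 100 = 0.12 m
dt = (6.9 - 3.7) / 1000 = 0.0032 s
NCV = dist / dt = 37.5 m/s


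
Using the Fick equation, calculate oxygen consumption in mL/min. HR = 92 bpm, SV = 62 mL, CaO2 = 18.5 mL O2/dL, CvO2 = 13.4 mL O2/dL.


CO = HR*SV = 92*62/1000 = 5.704 L/min
a-v O2 diff = 18.5 - 13.4 = 5.1 mL/dL
VO2 = CO * (CaO2-CvO2) * 10 dL/L
VO2 = 5.704 * 5.1 * 10
VO2 = 290.9 mL/min


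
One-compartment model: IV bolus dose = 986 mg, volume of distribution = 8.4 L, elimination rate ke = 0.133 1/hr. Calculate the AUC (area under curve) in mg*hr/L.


C0 = Dose/Vd = 986/8.4 = 117.381 mg/L
AUC = C0/ke = 117.381/0.133
AUC = 882.6 mg*hr/L


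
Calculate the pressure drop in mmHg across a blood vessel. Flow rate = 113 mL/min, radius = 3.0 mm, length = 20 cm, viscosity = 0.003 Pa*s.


dP = 8*mu*L*Q / (pi*r^4)
Q = 113 mL/min = 1.88333e-06 m^3/s
dP = 35.5249 Pa = 35.5249 / 133.322 mmHg = 0.2665 mmHg


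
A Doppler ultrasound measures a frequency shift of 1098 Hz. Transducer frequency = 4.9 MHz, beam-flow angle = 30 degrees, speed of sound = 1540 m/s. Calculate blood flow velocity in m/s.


v = fd * c / (2 * f0 * cos(theta))
v = 1098 * 1540 / (2 * 4.9000e+06 * cos(30))
v = 0.1992 m/s


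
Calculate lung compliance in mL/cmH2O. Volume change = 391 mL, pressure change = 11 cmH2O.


C = dV / dP
C = 391 / 11
C = 35.55 mL/cmH2O


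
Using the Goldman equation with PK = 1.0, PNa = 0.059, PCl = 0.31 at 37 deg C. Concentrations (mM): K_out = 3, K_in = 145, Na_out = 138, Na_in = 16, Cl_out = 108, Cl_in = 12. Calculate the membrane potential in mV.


Vm = (RT/F)*ln((PK*Ko + PNa*Nao + PCl*Cli)/(PK*Ki + PNa*Nai + PCl*Clo))
Numer = 14.862, Denom = 179.424
Vm = -66.57 mV


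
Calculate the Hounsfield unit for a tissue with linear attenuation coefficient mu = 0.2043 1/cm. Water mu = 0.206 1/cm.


HU = ((mu_tissue - mu_water) / mu_water) * 1000
HU = ((0.2043 - 0.206) / 0.206) * 1000
HU = -8.252


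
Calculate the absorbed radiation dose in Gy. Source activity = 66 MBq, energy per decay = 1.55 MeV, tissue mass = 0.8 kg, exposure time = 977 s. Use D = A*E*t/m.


A = 66 MBq = 6.6000e+07 Bq
E = 1.55 MeV = 2.4831e-13 J
D = A*E*t/m = 6.6000e+07*2.4831e-13*977/0.8
D = 0.02001 Gy


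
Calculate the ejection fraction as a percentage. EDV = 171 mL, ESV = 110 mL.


SV = EDV - ESV = 171 - 110 = 61 mL
EF = SV/EDV * 100 = 61/171 * 100
EF = 35.67%


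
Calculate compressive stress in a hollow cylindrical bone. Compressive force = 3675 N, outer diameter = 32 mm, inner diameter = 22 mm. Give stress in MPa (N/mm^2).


A = pi*(r_o^2 - r_i^2)
r_o = 16 mm, r_i = 11 mm
A = 424.115 mm^2
sigma = F/A = 3675 / 424.115
sigma = 8.665 MPa


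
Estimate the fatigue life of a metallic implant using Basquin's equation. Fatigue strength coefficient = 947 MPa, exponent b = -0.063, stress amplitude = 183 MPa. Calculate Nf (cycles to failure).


sigma_a = sigma_f' * (2Nf)^b
2Nf = (sigma_a/sigma_f')^(1/b)
2Nf = (183/947)^(1/-0.063)
2Nf = 2.1464877e+11
Nf = 1.0732e+11


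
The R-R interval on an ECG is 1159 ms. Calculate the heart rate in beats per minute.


HR = 60 / RR_interval(s)
RR = 1159 ms = 1.159 s
HR = 60 / 1.159 = 51.77 bpm


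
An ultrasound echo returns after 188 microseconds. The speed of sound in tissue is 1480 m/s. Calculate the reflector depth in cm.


depth = c * t / 2
t = 188 us = 1.8800e-04 s
depth = 1480 * 1.8800e-04 / 2
depth = 0.13912 m = 13.912 cm


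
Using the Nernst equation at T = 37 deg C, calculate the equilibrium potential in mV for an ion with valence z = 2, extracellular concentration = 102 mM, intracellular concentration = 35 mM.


E = (RT/(zF)) * ln(C_out/C_in)
T = 37 + 273.15 = 310.15 K
E = (8.314 * 310.15 / (2 * 96485)) * ln(102/35)
E = 14.29 mV


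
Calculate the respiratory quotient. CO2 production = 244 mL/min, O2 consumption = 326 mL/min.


RQ = VCO2 / VO2
RQ = 244 / 326
RQ = 0.7485


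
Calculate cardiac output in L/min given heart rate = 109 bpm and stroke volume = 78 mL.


CO = HR * SV
CO = 109 * 78 / 1000
CO = 8.502 L/min


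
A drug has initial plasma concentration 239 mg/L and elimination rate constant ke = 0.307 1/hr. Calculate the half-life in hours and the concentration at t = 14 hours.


t_half = ln(2) / ke = 0.693147 / 0.307 = 2.258 hr
C(t) = C0 * exp(-ke*t) = 239 * exp(-0.307*14)
C(14) = 3.249 mg/L


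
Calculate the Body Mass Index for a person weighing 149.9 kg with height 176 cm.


BMI = weight / height^2
height = 176 cm = 1.76 m
BMI = 149.9 / 1.76^2
BMI = 48.39 kg/m^2


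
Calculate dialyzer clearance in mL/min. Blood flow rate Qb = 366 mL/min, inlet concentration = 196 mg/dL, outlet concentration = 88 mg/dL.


K = Qb * (Cb_in - Cb_out) / Cb_in
K = 366 * (196 - 88) / 196
K = 201.7 mL/min


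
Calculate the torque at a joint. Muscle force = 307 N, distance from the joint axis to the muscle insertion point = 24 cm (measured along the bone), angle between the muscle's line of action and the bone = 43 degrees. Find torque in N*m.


Torque = F * d * sin(theta)   (moment arm = d*sin(theta))
d = 24 cm = 0.24 m
Torque = 307 * 0.24 * sin(43)
Torque = 50.25 N*m


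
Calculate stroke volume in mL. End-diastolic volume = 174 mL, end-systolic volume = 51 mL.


SV = EDV - ESV
SV = 174 - 51
SV = 123 mL


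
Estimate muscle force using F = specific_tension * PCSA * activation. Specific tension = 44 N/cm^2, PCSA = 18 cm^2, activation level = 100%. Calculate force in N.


F = sigma * PCSA * activation
F = 44 * 18 * 1
F = 792 N


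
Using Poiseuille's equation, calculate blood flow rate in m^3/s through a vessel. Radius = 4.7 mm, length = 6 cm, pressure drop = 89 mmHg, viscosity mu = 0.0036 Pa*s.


Q = pi*r^4*dP / (8*mu*L)
r = 0.0047 m, L = 0.06 m
dP = 89 mmHg = 11865.658 Pa
Q = 0.01053 m^3/s


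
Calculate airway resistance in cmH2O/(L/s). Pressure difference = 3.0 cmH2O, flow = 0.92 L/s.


R = dP / flow
R = 3.0 / 0.92
R = 3.261 cmH2O/(L/s)


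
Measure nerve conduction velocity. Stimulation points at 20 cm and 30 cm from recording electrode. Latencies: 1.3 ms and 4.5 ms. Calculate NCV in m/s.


Distance = (30 - 20) / 100 = 0.1 m
dt = (4.5 - 1.3) / 1000 = 0.0032 s
NCV = dist / dt = 31.25 m/s


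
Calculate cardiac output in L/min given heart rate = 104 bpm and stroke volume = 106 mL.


CO = HR * SV
CO = 104 * 106 / 1000
CO = 11.02 L/min


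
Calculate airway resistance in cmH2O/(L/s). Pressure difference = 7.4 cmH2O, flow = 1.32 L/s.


R = dP / flow
R = 7.4 / 1.32
R = 5.606 cmH2O/(L/s)


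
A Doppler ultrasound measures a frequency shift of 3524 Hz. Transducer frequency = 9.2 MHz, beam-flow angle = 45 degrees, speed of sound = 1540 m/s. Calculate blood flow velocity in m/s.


v = fd * c / (2 * f0 * cos(theta))
v = 3524 * 1540 / (2 * 9.2000e+06 * cos(45))
v = 0.4171 m/s


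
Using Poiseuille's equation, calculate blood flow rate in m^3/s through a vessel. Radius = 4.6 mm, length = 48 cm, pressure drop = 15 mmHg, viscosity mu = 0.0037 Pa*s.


Q = pi*r^4*dP / (8*mu*L)
r = 0.0046 m, L = 0.48 m
dP = 15 mmHg = 1999.83 Pa
Q = 1.9799e-04 m^3/s


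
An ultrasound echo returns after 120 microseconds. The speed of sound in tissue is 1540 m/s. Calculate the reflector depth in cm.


depth = c * t / 2
t = 120 us = 1.2000e-04 s
depth = 1540 * 1.2000e-04 / 2
depth = 0.0924 m = 9.24 cm


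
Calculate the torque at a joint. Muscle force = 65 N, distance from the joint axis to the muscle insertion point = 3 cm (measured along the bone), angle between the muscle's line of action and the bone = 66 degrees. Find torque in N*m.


Torque = F * d * sin(theta)   (moment arm = d*sin(theta))
d = 3 cm = 0.03 m
Torque = 65 * 0.03 * sin(66)
Torque = 1.781 N*m


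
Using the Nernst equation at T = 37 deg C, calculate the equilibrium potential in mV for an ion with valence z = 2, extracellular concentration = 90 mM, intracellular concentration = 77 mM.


E = (RT/(zF)) * ln(C_out/C_in)
T = 37 + 273.15 = 310.15 K
E = (8.314 * 310.15 / (2 * 96485)) * ln(90/77)
E = 2.085 mV


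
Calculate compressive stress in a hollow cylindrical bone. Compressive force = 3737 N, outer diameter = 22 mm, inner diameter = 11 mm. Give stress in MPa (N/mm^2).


A = pi*(r_o^2 - r_i^2)
r_o = 11 mm, r_i = 5.5 mm
A = 285.1 mm^2
sigma = F/A = 3737 / 285.1
sigma = 13.11 MPa


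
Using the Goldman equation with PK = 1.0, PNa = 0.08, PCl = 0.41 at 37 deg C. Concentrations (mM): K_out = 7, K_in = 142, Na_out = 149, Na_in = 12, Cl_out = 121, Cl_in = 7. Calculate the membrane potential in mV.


Vm = (RT/F)*ln((PK*Ko + PNa*Nao + PCl*Cli)/(PK*Ki + PNa*Nai + PCl*Clo))
Numer = 21.79, Denom = 192.57
Vm = -58.23 mV


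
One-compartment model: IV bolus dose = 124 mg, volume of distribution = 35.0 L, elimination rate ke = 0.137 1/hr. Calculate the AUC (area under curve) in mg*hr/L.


C0 = Dose/Vd = 124/35.0 = 3.54286 mg/L
AUC = C0/ke = 3.54286/0.137
AUC = 25.86 mg*hr/L


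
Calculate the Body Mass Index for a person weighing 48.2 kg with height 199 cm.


BMI = weight / height^2
height = 199 cm = 1.99 m
BMI = 48.2 / 1.99^2
BMI = 12.17 kg/m^2


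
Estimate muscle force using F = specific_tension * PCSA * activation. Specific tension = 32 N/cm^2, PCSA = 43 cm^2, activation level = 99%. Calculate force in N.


F = sigma * PCSA * activation
F = 32 * 43 * 0.99
F = 1362 N


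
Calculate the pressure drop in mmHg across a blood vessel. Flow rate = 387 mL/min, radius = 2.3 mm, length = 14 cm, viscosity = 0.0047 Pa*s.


dP = 8*mu*L*Q / (pi*r^4)
Q = 387 mL/min = 6.45e-06 m^3/s
dP = 386.202 Pa = 386.202 / 133.322 mmHg = 2.897 mmHg


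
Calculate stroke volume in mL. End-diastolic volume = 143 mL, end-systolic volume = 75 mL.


SV = EDV - ESV
SV = 143 - 75
SV = 68 mL


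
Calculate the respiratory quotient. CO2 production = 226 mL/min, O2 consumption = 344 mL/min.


RQ = VCO2 / VO2
RQ = 226 / 344
RQ = 0.657


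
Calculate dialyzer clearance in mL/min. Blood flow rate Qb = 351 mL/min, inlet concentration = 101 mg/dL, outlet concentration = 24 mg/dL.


K = Qb * (Cb_in - Cb_out) / Cb_in
K = 351 * (101 - 24) / 101
K = 267.6 mL/min


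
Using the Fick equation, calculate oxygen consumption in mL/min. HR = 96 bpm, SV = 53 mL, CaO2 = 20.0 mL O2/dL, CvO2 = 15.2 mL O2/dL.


CO = HR*SV = 96*53/1000 = 5.088 L/min
a-v O2 diff = 20.0 - 15.2 = 4.8 mL/dL
VO2 = CO * (CaO2-CvO2) * 10 dL/L
VO2 = 5.088 * 4.8 * 10
VO2 = 244.2 mL/min


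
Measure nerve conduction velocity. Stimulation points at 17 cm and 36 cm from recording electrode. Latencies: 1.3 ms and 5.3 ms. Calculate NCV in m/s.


Distance = (36 - 17) / 100 = 0.19 m
dt = (5.3 - 1.3) / 1000 = 0.004 s
NCV = dist / dt = 47.5 m/s


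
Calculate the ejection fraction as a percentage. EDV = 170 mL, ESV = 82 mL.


SV = EDV - ESV = 170 - 82 = 88 mL
EF = SV/EDV * 100 = 88/170 * 100
EF = 51.76%


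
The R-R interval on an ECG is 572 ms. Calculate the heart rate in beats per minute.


HR = 60 / RR_interval(s)
RR = 572 ms = 0.572 s
HR = 60 / 0.572 = 104.9 bpm


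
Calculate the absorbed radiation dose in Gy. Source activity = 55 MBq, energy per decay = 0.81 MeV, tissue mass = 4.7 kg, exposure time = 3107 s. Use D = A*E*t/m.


A = 55 MBq = 5.5000e+07 Bq
E = 0.81 MeV = 1.29762e-13 J
D = A*E*t/m = 5.5000e+07*1.29762e-13*3107/4.7
D = 0.004718 Gy


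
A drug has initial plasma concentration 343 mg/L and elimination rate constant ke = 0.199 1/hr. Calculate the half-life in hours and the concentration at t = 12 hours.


t_half = ln(2) / ke = 0.693147 / 0.199 = 3.483 hr
C(t) = C0 * exp(-ke*t) = 343 * exp(-0.199*12)
C(12) = 31.49 mg/L


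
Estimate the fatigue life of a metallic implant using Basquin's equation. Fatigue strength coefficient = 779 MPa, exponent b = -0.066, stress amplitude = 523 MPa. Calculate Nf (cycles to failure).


sigma_a = sigma_f' * (2Nf)^b
2Nf = (sigma_a/sigma_f')^(1/b)
2Nf = (523/779)^(1/-0.066)
2Nf = 418.55648
Nf = 209.3


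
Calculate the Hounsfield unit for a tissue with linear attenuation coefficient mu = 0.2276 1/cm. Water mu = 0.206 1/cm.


HU = ((mu_tissue - mu_water) / mu_water) * 1000
HU = ((0.2276 - 0.206) / 0.206) * 1000
HU = 104.9


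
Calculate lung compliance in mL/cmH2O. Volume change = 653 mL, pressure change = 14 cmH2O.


C = dV / dP
C = 653 / 14
C = 46.64 mL/cmH2O


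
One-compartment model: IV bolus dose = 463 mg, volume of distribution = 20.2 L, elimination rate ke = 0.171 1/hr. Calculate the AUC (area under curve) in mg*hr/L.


C0 = Dose/Vd = 463/20.2 = 22.9208 mg/L
AUC = C0/ke = 22.9208/0.171
AUC = 134 mg*hr/L


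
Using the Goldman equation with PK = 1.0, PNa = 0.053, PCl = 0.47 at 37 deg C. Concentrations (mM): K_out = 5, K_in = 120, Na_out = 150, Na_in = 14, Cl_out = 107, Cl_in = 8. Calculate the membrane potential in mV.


Vm = (RT/F)*ln((PK*Ko + PNa*Nao + PCl*Cli)/(PK*Ki + PNa*Nai + PCl*Clo))
Numer = 16.71, Denom = 171.032
Vm = -62.16 mV


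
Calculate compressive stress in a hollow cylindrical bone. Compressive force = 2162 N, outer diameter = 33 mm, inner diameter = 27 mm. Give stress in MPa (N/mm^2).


A = pi*(r_o^2 - r_i^2)
r_o = 16.5 mm, r_i = 13.5 mm
A = 282.743 mm^2
sigma = F/A = 2162 / 282.743
sigma = 7.647 MPa


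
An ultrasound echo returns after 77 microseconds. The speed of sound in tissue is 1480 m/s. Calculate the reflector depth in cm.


depth = c * t / 2
t = 77 us = 7.7000e-05 s
depth = 1480 * 7.7000e-05 / 2
depth = 0.05698 m = 5.698 cm


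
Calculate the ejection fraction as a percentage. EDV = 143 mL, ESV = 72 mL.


SV = EDV - ESV = 143 - 72 = 71 mL
EF = SV/EDV * 100 = 71/143 * 100
EF = 49.65%


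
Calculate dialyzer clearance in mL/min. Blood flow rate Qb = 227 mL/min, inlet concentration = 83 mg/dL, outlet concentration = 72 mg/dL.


K = Qb * (Cb_in - Cb_out) / Cb_in
K = 227 * (83 - 72) / 83
K = 30.08 mL/min


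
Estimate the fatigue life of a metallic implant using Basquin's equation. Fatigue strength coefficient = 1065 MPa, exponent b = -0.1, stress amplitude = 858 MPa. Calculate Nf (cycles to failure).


sigma_a = sigma_f' * (2Nf)^b
2Nf = (sigma_a/sigma_f')^(1/b)
2Nf = (858/1065)^(1/-0.1)
2Nf = 8.6820683
Nf = 4.341


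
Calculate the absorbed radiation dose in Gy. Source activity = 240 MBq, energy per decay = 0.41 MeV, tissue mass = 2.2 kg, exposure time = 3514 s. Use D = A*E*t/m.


A = 240 MBq = 2.4000e+08 Bq
E = 0.41 MeV = 6.5682e-14 J
D = A*E*t/m = 2.4000e+08*6.5682e-14*3514/2.2
D = 0.02518 Gy


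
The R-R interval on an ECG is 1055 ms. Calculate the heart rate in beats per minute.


HR = 60 / RR_interval(s)
RR = 1055 ms = 1.055 s
HR = 60 / 1.055 = 56.87 bpm


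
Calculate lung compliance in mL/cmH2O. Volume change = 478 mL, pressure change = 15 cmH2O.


C = dV / dP
C = 478 / 15
C = 31.87 mL/cmH2O


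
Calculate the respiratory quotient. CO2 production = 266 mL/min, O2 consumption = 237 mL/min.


RQ = VCO2 / VO2
RQ = 266 / 237
RQ = 1.122


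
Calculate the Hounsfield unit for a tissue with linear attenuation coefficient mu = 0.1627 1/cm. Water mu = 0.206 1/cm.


HU = ((mu_tissue - mu_water) / mu_water) * 1000
HU = ((0.1627 - 0.206) / 0.206) * 1000
HU = -210.2


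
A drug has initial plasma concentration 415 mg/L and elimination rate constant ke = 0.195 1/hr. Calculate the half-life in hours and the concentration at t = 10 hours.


t_half = ln(2) / ke = 0.693147 / 0.195 = 3.555 hr
C(t) = C0 * exp(-ke*t) = 415 * exp(-0.195*10)
C(10) = 59.04 mg/L


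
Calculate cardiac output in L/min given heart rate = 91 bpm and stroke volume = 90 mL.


CO = HR * SV
CO = 91 * 90 / 1000
CO = 8.19 L/min


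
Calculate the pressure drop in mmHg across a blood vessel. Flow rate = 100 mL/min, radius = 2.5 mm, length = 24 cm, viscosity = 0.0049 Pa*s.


dP = 8*mu*L*Q / (pi*r^4)
Q = 100 mL/min = 1.66667e-06 m^3/s
dP = 127.772 Pa = 127.772 / 133.322 mmHg = 0.9584 mmHg


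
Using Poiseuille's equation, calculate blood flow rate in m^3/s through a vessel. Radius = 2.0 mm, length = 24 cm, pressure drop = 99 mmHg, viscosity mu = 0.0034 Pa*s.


Q = pi*r^4*dP / (8*mu*L)
r = 0.002 m, L = 0.24 m
dP = 99 mmHg = 13198.878 Pa
Q = 1.0163e-04 m^3/s


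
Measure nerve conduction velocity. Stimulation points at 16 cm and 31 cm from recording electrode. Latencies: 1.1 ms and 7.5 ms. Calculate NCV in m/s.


Distance = (31 - 16) / 100 = 0.15 m
dt = (7.5 - 1.1) / 1000 = 0.0064 s
NCV = dist / dt = 23.44 m/s


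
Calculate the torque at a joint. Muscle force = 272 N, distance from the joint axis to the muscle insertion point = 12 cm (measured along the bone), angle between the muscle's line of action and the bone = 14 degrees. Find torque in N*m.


Torque = F * d * sin(theta)   (moment arm = d*sin(theta))
d = 12 cm = 0.12 m
Torque = 272 * 0.12 * sin(14)
Torque = 7.896 N*m


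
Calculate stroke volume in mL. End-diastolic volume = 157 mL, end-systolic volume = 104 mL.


SV = EDV - ESV
SV = 157 - 104
SV = 53 mL


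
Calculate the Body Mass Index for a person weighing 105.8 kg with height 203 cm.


BMI = weight / height^2
height = 203 cm = 2.03 m
BMI = 105.8 / 2.03^2
BMI = 25.67 kg/m^2


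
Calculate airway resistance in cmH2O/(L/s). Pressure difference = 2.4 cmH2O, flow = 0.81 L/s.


R = dP / flow
R = 2.4 / 0.81
R = 2.963 cmH2O/(L/s)


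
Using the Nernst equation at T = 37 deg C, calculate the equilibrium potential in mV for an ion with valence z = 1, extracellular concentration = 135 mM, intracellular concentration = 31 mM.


E = (RT/(zF)) * ln(C_out/C_in)
T = 37 + 273.15 = 310.15 K
E = (8.314 * 310.15 / (1 * 96485)) * ln(135/31)
E = 39.32 mV


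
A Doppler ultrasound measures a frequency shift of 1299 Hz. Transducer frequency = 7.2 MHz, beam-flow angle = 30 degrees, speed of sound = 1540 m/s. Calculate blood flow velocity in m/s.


v = fd * c / (2 * f0 * cos(theta))
v = 1299 * 1540 / (2 * 7.2000e+06 * cos(30))
v = 0.1604 m/s


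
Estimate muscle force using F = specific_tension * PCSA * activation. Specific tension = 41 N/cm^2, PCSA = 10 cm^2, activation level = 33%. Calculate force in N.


F = sigma * PCSA * activation
F = 41 * 10 * 0.33
F = 135.3 N


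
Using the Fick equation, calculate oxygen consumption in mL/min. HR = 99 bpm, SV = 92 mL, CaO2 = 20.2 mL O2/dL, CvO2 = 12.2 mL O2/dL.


CO = HR*SV = 99*92/1000 = 9.108 L/min
a-v O2 diff = 20.2 - 12.2 = 8 mL/dL
VO2 = CO * (CaO2-CvO2) * 10 dL/L
VO2 = 9.108 * 8 * 10
VO2 = 728.6 mL/min


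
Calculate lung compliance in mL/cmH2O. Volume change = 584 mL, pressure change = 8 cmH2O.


C = dV / dP
C = 584 / 8
C = 73 mL/cmH2O


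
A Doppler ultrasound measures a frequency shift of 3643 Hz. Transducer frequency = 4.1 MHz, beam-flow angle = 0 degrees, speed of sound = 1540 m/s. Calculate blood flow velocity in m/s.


v = fd * c / (2 * f0 * cos(theta))
v = 3643 * 1540 / (2 * 4.1000e+06 * cos(0))
v = 0.6842 m/s


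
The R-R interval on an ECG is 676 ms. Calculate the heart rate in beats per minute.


HR = 60 / RR_interval(s)
RR = 676 ms = 0.676 s
HR = 60 / 0.676 = 88.76 bpm


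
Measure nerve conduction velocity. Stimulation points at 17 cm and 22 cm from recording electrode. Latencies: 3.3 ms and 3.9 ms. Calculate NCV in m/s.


Distance = (22 - 17) / 100 = 0.05 m
dt = (3.9 - 3.3) / 1000 = 6.0000e-04 s
NCV = dist / dt = 83.33 m/s


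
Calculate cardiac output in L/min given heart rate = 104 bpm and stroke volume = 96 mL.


CO = HR * SV
CO = 104 * 96 / 1000
CO = 9.984 L/min


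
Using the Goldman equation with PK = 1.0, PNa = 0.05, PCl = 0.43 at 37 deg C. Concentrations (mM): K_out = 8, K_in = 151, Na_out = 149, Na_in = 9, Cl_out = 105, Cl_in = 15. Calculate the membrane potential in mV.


Vm = (RT/F)*ln((PK*Ko + PNa*Nao + PCl*Cli)/(PK*Ki + PNa*Nai + PCl*Clo))
Numer = 21.9, Denom = 196.6
Vm = -58.65 mV


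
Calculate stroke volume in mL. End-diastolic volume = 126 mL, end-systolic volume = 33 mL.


SV = EDV - ESV
SV = 126 - 33
SV = 93 mL


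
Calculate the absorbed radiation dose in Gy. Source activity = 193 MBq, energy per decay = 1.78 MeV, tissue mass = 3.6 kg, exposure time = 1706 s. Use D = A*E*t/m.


A = 193 MBq = 1.9300e+08 Bq
E = 1.78 MeV = 2.85156e-13 J
D = A*E*t/m = 1.9300e+08*2.85156e-13*1706/3.6
D = 0.02608 Gy


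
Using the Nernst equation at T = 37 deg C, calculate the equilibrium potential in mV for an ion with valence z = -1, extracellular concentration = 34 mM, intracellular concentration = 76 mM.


E = (RT/(zF)) * ln(C_out/C_in)
T = 37 + 273.15 = 310.15 K
E = (8.314 * 310.15 / (-1 * 96485)) * ln(34/76)
E = 21.5 mV


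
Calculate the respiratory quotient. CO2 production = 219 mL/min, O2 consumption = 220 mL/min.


RQ = VCO2 / VO2
RQ = 219 / 220
RQ = 0.9955


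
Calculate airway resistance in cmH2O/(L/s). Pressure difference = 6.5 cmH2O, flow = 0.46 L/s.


R = dP / flow
R = 6.5 / 0.46
R = 14.13 cmH2O/(L/s)


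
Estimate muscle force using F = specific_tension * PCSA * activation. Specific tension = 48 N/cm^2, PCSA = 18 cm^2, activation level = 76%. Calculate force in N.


F = sigma * PCSA * activation
F = 48 * 18 * 0.76
F = 656.6 N


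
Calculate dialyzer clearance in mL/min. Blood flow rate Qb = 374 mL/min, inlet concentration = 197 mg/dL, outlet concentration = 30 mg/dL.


K = Qb * (Cb_in - Cb_out) / Cb_in
K = 374 * (197 - 30) / 197
K = 317 mL/min


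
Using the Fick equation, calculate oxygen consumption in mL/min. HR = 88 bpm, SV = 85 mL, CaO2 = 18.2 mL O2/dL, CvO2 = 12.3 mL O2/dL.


CO = HR*SV = 88*85/1000 = 7.48 L/min
a-v O2 diff = 18.2 - 12.3 = 5.9 mL/dL
VO2 = CO * (CaO2-CvO2) * 10 dL/L
VO2 = 7.48 * 5.9 * 10
VO2 = 441.3 mL/min


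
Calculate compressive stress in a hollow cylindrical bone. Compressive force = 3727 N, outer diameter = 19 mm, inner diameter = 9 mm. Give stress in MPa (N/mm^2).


A = pi*(r_o^2 - r_i^2)
r_o = 9.5 mm, r_i = 4.5 mm
A = 219.911 mm^2
sigma = F/A = 3727 / 219.911
sigma = 16.95 MPa


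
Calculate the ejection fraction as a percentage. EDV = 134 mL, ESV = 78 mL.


SV = EDV - ESV = 134 - 78 = 56 mL
EF = SV/EDV * 100 = 56/134 * 100
EF = 41.79%


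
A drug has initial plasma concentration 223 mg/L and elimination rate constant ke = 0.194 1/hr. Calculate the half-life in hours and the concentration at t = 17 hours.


t_half = ln(2) / ke = 0.693147 / 0.194 = 3.573 hr
C(t) = C0 * exp(-ke*t) = 223 * exp(-0.194*17)
C(17) = 8.241 mg/L


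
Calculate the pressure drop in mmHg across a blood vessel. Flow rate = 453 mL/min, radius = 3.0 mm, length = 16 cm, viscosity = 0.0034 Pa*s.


dP = 8*mu*L*Q / (pi*r^4)
Q = 453 mL/min = 7.55e-06 m^3/s
dP = 129.122 Pa = 129.122 / 133.322 mmHg = 0.9685 mmHg


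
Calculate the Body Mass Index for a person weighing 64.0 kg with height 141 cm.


BMI = weight / height^2
height = 141 cm = 1.41 m
BMI = 64.0 / 1.41^2
BMI = 32.19 kg/m^2


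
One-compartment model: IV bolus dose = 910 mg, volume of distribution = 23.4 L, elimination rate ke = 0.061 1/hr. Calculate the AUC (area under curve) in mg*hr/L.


C0 = Dose/Vd = 910/23.4 = 38.8889 mg/L
AUC = C0/ke = 38.8889/0.061
AUC = 637.5 mg*hr/L


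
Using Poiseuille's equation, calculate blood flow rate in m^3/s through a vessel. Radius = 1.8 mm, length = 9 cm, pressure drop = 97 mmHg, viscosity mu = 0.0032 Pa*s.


Q = pi*r^4*dP / (8*mu*L)
r = 0.0018 m, L = 0.09 m
dP = 97 mmHg = 12932.234 Pa
Q = 1.8511e-04 m^3/s


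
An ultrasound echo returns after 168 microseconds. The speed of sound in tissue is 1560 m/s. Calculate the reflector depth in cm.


depth = c * t / 2
t = 168 us = 1.6800e-04 s
depth = 1560 * 1.6800e-04 / 2
depth = 0.13104 m = 13.104 cm


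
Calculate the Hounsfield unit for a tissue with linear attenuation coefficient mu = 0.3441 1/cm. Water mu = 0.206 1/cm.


HU = ((mu_tissue - mu_water) / mu_water) * 1000
HU = ((0.3441 - 0.206) / 0.206) * 1000
HU = 670.4


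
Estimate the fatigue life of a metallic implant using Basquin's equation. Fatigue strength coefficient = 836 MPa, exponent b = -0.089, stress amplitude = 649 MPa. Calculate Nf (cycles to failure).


sigma_a = sigma_f' * (2Nf)^b
2Nf = (sigma_a/sigma_f')^(1/b)
2Nf = (649/836)^(1/-0.089)
2Nf = 17.199799
Nf = 8.6


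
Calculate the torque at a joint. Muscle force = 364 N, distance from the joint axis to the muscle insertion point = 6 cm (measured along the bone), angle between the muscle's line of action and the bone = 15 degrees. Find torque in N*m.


Torque = F * d * sin(theta)   (moment arm = d*sin(theta))
d = 6 cm = 0.06 m
Torque = 364 * 0.06 * sin(15)
Torque = 5.653 N*m


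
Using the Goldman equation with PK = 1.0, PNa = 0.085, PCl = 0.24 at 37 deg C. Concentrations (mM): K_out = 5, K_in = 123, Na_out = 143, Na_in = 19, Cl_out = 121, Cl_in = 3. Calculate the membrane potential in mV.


Vm = (RT/F)*ln((PK*Ko + PNa*Nao + PCl*Cli)/(PK*Ki + PNa*Nai + PCl*Clo))
Numer = 17.875, Denom = 153.655
Vm = -57.49 mV


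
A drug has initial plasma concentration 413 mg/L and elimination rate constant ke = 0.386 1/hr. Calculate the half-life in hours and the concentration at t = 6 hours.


t_half = ln(2) / ke = 0.693147 / 0.386 = 1.796 hr
C(t) = C0 * exp(-ke*t) = 413 * exp(-0.386*6)
C(6) = 40.75 mg/L


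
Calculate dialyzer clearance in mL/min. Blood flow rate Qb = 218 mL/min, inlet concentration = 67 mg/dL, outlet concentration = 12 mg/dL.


K = Qb * (Cb_in - Cb_out) / Cb_in
K = 218 * (67 - 12) / 67
K = 179 mL/min


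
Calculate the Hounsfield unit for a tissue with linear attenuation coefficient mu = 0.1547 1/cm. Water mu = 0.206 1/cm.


HU = ((mu_tissue - mu_water) / mu_water) * 1000
HU = ((0.1547 - 0.206) / 0.206) * 1000
HU = -249


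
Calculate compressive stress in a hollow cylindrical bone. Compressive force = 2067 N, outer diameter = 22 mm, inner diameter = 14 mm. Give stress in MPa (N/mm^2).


A = pi*(r_o^2 - r_i^2)
r_o = 11 mm, r_i = 7 mm
A = 226.195 mm^2
sigma = F/A = 2067 / 226.195
sigma = 9.138 MPa


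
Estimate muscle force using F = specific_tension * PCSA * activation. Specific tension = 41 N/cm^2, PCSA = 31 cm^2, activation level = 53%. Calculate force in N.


F = sigma * PCSA * activation
F = 41 * 31 * 0.53
F = 673.6 N


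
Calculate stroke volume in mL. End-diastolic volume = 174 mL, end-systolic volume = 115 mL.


SV = EDV - ESV
SV = 174 - 115
SV = 59 mL


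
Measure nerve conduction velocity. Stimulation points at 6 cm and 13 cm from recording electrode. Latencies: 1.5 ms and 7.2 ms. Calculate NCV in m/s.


Distance = (13 - 6) / 100 = 0.07 m
dt = (7.2 - 1.5) / 1000 = 0.0057 s
NCV = dist / dt = 12.28 m/s


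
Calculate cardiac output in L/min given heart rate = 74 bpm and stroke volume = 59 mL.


CO = HR * SV
CO = 74 * 59 / 1000
CO = 4.366 L/min


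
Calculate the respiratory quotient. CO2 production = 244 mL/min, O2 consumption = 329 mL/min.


RQ = VCO2 / VO2
RQ = 244 / 329
RQ = 0.7416


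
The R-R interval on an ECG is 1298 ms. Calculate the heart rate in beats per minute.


HR = 60 / RR_interval(s)
RR = 1298 ms = 1.298 s
HR = 60 / 1.298 = 46.22 bpm


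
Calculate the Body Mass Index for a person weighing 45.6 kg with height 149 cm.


BMI = weight / height^2
height = 149 cm = 1.49 m
BMI = 45.6 / 1.49^2
BMI = 20.54 kg/m^2


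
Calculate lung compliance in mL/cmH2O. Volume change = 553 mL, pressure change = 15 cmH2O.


C = dV / dP
C = 553 / 15
C = 36.87 mL/cmH2O


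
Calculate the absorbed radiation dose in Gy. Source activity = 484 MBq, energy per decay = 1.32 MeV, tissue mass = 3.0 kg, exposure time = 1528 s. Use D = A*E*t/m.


A = 484 MBq = 4.8400e+08 Bq
E = 1.32 MeV = 2.11464e-13 J
D = A*E*t/m = 4.8400e+08*2.11464e-13*1528/3.0
D = 0.05213 Gy


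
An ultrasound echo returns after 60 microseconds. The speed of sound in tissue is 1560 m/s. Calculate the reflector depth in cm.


depth = c * t / 2
t = 60 us = 6.0000e-05 s
depth = 1560 * 6.0000e-05 / 2
depth = 0.0468 m = 4.68 cm


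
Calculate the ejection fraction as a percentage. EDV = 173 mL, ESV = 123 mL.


SV = EDV - ESV = 173 - 123 = 50 mL
EF = SV/EDV * 100 = 50/173 * 100
EF = 28.9%
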